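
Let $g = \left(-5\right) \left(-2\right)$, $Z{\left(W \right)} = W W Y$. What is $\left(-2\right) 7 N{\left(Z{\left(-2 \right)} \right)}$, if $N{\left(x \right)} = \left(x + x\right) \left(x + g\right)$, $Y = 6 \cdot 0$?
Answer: $0$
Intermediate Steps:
$Y = 0$
$Z{\left(W \right)} = 0$ ($Z{\left(W \right)} = W W 0 = W^{2} \cdot 0 = 0$)
$g = 10$
$N{\left(x \right)} = 2 x \left(10 + x\right)$ ($N{\left(x \right)} = \left(x + x\right) \left(x + 10\right) = 2 x \left(10 + x\right)$)
$\left(-2\right) 7 N{\left(Z{\left(-2 \right)} \right)} = \left(-2\right) 7 \cdot 2 \cdot 0 \left(10 + 0\right) = - 14 \cdot 2 \cdot 0 \cdot 10 = \left(-14\right) 0 = 0$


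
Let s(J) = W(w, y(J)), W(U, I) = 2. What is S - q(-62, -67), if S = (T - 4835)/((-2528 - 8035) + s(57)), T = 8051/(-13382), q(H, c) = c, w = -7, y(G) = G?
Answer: 9533639255/141327302 ≈ 67.458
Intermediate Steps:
s(J) = 2
T = -8051/13382 (T = 8051*(-1/13382) = -8051/13382 ≈ -0.60163)
S = 64710021/141327302 (S = (-8051/13382 - 4835)/((-2528 - 8035) + 2) = -64710021/(13382*(-10563 + 2)) = -64710021/13382/(-10561) = -64710021/13382*(-1/10561) = 64710021/141327302 ≈ 0.45787)
S - q(-62, -67) = 64710021/141327302 - 1*(-67) = 64710021/141327302 + 67 = 9533639255/141327302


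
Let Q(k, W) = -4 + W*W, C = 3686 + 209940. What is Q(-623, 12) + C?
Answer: 213766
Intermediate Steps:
C = 213626
Q(k, W) = -4 + W**2
Q(-623, 12) + C = (-4 + 12**2) + 213626 = (-4 + 144) + 213626 = 140 + 213626 = 213766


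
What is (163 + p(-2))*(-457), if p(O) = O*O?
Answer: -76319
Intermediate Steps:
p(O) = O²
(163 + p(-2))*(-457) = (163 + (-2)²)*(-457) = (163 + 4)*(-457) = 167*(-457) = -76319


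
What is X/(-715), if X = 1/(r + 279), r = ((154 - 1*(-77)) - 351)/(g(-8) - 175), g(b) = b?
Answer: -61/12197185 ≈ -5.0012e-6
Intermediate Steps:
r = 40/61 (r = ((154 - 1*(-77)) - 351)/(-8 - 175) = ((154 + 77) - 351)/(-183) = (231 - 351)*(-1/183) = -120*(-1/183) = 40/61 ≈ 0.65574)
X = 61/17059 (X = 1/(40/61 + 279) = 1/(17059/61) = 61/17059 ≈ 0.0035758)
X/(-715) = (61/17059)/(-715) = (61/17059)*(-1/715) = -61/12197185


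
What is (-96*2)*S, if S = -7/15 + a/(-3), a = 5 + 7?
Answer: 4288/5 ≈ 857.60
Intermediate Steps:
a = 12
S = -67/15 (S = -7/15 + 12/(-3) = -7*1/15 + 12*(-⅓) = -7/15 - 4 = -67/15 ≈ -4.4667)
(-96*2)*S = -96*2*(-67/15) = -32*6*(-67/15) = -192*(-67/15) = 4288/5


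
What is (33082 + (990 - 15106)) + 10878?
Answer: 29844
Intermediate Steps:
(33082 + (990 - 15106)) + 10878 = (33082 - 14116) + 10878 = 18966 + 10878 = 29844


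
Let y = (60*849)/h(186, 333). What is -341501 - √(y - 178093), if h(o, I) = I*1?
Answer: -341501 - I*√243599897/37 ≈ -3.415e+5 - 421.83*I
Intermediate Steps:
h(o, I) = I
y = 5660/37 (y = (60*849)/333 = 50940*(1/333) = 5660/37 ≈ 152.97)
-341501 - √(y - 178093) = -341501 - √(5660/37 - 178093) = -341501 - √(-6583781/37) = -341501 - I*√243599897/37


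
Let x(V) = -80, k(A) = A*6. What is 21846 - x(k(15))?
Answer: 21926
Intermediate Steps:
k(A) = 6*A
21846 - x(k(15)) = 21846 - 1*(-80) = 21846 + 80 = 21926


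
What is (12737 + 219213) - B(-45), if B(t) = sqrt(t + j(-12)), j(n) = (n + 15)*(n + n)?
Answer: 231950 - 3*I*sqrt(13) ≈ 2.3195e+5 - 10.817*I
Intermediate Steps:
j(n) = 2*n*(15 + n) (j(n) = (15 + n)*(2*n) = 2*n*(15 + n))
B(t) = sqrt(-72 + t) (B(t) = sqrt(t + 2*(-12)*(15 - 12)) = sqrt(t + 2*(-12)*3) = sqrt(t - 72) = sqrt(-72 + t))
(12737 + 219213) - B(-45) = (12737 + 219213) - sqrt(-72 - 45) = 231950 - sqrt(-117) = 231950 - 3*I*sqrt(13)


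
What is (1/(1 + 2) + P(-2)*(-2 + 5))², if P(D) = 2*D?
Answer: 1225/9 ≈ 136.11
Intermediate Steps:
(1/(1 + 2) + P(-2)*(-2 + 5))² = (1/(1 + 2) + (2*(-2))*(-2 + 5))² = (1/3 - 4*3)² = (⅓ - 12)² = (-35/3)² = 1225/9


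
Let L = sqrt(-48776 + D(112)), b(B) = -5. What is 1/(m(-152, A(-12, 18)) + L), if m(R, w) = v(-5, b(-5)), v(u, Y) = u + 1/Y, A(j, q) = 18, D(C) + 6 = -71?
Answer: -130/1222001 - 175*I*sqrt(997)/1222001 ≈ -0.00010638 - 0.0045218*I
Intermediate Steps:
D(C) = -77 (D(C) = -6 - 71 = -77)
L = 7*I*sqrt(997) (L = sqrt(-48776 - 77) = sqrt(-48853) = 7*I*sqrt(997) ≈ 221.03*I)
m(R, w) = -26/5 (m(R, w) = -5 + 1/(-5) = -5 - 1/5 = -26/5)
1/(m(-152, A(-12, 18)) + L) = 1/(-26/5 + 7*I*sqrt(997))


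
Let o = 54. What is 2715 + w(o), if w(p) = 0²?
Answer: 2715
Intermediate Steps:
w(p) = 0
2715 + w(o) = 2715 + 0 = 2715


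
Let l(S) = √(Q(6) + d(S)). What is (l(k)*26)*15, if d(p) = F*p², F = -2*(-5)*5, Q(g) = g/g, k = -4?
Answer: 1170*√89 ≈ 11038.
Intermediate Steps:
Q(g) = 1
F = 50 (F = 10*5 = 50)
d(p) = 50*p²
l(S) = √(1 + 50*S²)
(l(k)*26)*15 = (√(1 + 50*(-4)²)*26)*15 = (√(1 + 50*16)*26)*15 = (√(1 + 800)*26)*15 = (√801*26)*15 = ((3*√89)*26)*15 = (78*√89)*15 = 1170*√89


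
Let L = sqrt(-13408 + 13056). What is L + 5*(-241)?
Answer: -1205 + 4*I*sqrt(22) ≈ -1205.0 + 18.762*I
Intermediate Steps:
L = 4*I*sqrt(22) (L = sqrt(-352) = 4*I*sqrt(22) ≈ 18.762*I)
L + 5*(-241) = 4*I*sqrt(22) + 5*(-241) = 4*I*sqrt(22) - 1205 = -1205 + 4*I*sqrt(22)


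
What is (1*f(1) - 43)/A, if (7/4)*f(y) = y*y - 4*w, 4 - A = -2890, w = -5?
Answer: -31/2894 ≈ -0.010712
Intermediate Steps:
A = 2894 (A = 4 - 1*(-2890) = 4 + 2890 = 2894)
f(y) = 80/7 + 4*y²/7 (f(y) = 4*(y*y - 4*(-5))/7 = 4*(y² + 20)/7 = 4*(20 + y²)/7 = 80/7 + 4*y²/7)
(1*f(1) - 43)/A = (1*(80/7 + (4/7)*1²) - 43)/2894 = (1*(80/7 + (4/7)*1) - 43)*(1/2894) = (1*(80/7 + 4/7) - 43)*(1/2894) = (1*12 - 43)*(1/2894) = (12 - 43)*(1/2894) = -31*1/2894 = -31/2894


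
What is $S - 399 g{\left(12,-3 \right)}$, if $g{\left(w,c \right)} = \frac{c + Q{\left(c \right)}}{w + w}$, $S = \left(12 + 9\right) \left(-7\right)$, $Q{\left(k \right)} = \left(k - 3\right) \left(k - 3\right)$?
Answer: $- \frac{5565}{8} \approx -695.63$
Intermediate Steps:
$Q{\left(k \right)} = \left(-3 + k\right)^{2}$ ($Q{\left(k \right)} = \left(-3 + k\right) \left(-3 + k\right) = \left(-3 + k\right)^{2}$)
$S = -147$ ($S = 21 \left(-7\right) = -147$)
$g{\left(w,c \right)} = \frac{c + \left(-3 + c\right)^{2}}{2 w}$ ($g{\left(w,c \right)} = \frac{c + \left(-3 + c\right)^{2}}{w + w} = \frac{c + \left(-3 + c\right)^{2}}{2 w}$)
$S - 399 g{\left(12,-3 \right)} = -147 - 399 \frac{-3 + \left(-3 - 3\right)^{2}}{2 \cdot 12} = -147 - 399 \cdot \frac{1}{2} \cdot \frac{1}{12} \left(-3 + \left(-6\right)^{2}\right) = -147 - 399 \cdot \frac{1}{2} \cdot \frac{1}{12} \left(-3 + 36\right) = -147 - 399 \cdot \frac{1}{2} \cdot \frac{1}{12} \cdot 33 = -147 - \frac{4389}{8} = - \frac{5565}{8}$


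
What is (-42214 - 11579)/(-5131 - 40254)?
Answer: 53793/45385 ≈ 1.1853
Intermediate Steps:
(-42214 - 11579)/(-5131 - 40254) = -53793/(-45385) = -53793*(-1/45385) = 53793/45385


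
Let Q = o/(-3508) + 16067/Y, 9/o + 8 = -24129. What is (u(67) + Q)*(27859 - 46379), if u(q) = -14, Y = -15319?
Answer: 90376801027740110/324274874531 ≈ 2.7870e+5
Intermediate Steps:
o = -9/24137 (o = 9/(-8 - 24129) = 9/(-24137) = 9*(-1/24137) = -9/24137 ≈ -0.00037287)
Q = -1360434462061/1297099498124 (Q = -9/24137/(-3508) + 16067/(-15319) = -9/24137*(-1/3508) + 16067*(-1/15319) = 9/84672596 - 16067/15319 = -1360434462061/1297099498124 ≈ -1.0488)
(u(67) + Q)*(27859 - 46379) = (-14 - 1360434462061/1297099498124)*(27859 - 46379) = -19519827435797/1297099498124*(-18520) = 90376801027740110/324274874531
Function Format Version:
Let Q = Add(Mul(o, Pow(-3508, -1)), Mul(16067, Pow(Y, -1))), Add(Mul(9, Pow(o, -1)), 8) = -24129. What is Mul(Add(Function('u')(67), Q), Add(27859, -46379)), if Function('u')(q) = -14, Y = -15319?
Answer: Rational(90376801027740110, 324274874531) ≈ 2.7870e+5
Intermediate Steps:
o = Rational(-9, 24137) (o = Mul(9, Pow(Add(-8, -24129), -1)) = Mul(9, Pow(-24137, -1)) = Mul(9, Rational(-1, 24137)) = Rational(-9, 24137) ≈ -0.00037287)
Q = Rational(-1360434462061, 1297099498124) (Q = Add(Mul(Rational(-9, 24137), Pow(-3508, -1)), Mul(16067, Pow(-15319, -1))) = Add(Mul(Rational(-9, 24137), Rational(-1, 3508)), Mul(16067, Rational(-1, 15319))) = Add(Rational(9, 84672596), Rational(-16067, 15319)) = Rational(-1360434462061, 1297099498124) ≈ -1.0488)
Mul(Add(Function('u')(67), Q), Add(27859, -46379)) = Mul(Add(-14, Rational(-1360434462061, 1297099498124)), Add(27859, -46379)) = Mul(Rational(-19519827435797, 1297099498124), -18520) = Rational(90376801027740110, 324274874531)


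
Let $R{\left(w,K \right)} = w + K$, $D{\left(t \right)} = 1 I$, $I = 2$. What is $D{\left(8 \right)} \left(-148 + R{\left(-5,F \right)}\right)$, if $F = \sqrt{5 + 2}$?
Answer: $-306 + 2 \sqrt{7} \approx -300.71$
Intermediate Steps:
$F = \sqrt{7} \approx 2.6458$
$D{\left(t \right)} = 2$ ($D{\left(t \right)} = 1 \cdot 2 = 2$)
$R{\left(w,K \right)} = K + w$
$D{\left(8 \right)} \left(-148 + R{\left(-5,F \right)}\right) = 2 \left(-148 - \left(5 - \sqrt{7}\right)\right) = 2 \left(-153 + \sqrt{7}\right) = -306 + 2 \sqrt{7}$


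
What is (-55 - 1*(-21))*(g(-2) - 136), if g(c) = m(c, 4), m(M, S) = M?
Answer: 4692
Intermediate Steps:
g(c) = c
(-55 - 1*(-21))*(g(-2) - 136) = (-55 - 1*(-21))*(-2 - 136) = (-55 + 21)*(-138) = -34*(-138) = 4692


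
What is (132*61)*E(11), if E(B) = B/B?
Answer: 8052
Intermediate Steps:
E(B) = 1
(132*61)*E(11) = (132*61)*1 = 8052*1 = 8052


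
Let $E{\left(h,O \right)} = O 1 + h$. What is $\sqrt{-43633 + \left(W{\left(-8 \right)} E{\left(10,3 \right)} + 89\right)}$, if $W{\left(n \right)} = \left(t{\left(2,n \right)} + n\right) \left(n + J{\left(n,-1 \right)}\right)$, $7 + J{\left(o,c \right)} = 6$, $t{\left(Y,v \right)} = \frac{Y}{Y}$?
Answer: $5 i \sqrt{1709} \approx 206.7 i$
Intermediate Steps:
$t{\left(Y,v \right)} = 1$
$J{\left(o,c \right)} = -1$ ($J{\left(o,c \right)} = -7 + 6 = -1$)
$W{\left(n \right)} = \left(1 + n\right) \left(-1 + n\right)$ ($W{\left(n \right)} = \left(1 + n\right) \left(n - 1\right) = \left(1 + n\right) \left(-1 + n\right)$)
$E{\left(h,O \right)} = O + h$
$\sqrt{-43633 + \left(W{\left(-8 \right)} E{\left(10,3 \right)} + 89\right)} = \sqrt{-43633 + \left(\left(-1 + \left(-8\right)^{2}\right) \left(3 + 10\right) + 89\right)} = \sqrt{-43633 + \left(\left(-1 + 64\right) 13 + 89\right)} = \sqrt{-43633 + \left(63 \cdot 13 + 89\right)} = \sqrt{-43633 + \left(819 + 89\right)} = \sqrt{-43633 + 908} = \sqrt{-42725} = 5 i \sqrt{1709}$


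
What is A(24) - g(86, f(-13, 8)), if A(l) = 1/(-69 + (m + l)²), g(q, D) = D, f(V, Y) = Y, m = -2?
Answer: -3319/415 ≈ -7.9976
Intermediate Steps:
A(l) = 1/(-69 + (-2 + l)²)
A(24) - g(86, f(-13, 8)) = 1/(-69 + (-2 + 24)²) - 1*8 = 1/(-69 + 22²) - 8 = 1/(-69 + 484) - 8 = 1/415 - 8 = -3319/415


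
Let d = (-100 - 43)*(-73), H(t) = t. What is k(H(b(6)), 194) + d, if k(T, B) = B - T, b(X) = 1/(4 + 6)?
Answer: 106329/10 ≈ 10633.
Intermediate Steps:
b(X) = ⅒ (b(X) = 1/10 = ⅒)
d = 10439 (d = -143*(-73) = 10439)
k(H(b(6)), 194) + d = (194 - 1*⅒) + 10439 = (194 - ⅒) + 10439 = 1939/10 + 10439 = 106329/10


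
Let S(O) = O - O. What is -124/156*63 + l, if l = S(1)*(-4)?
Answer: -651/13 ≈ -50.077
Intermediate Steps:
S(O) = 0
l = 0 (l = 0*(-4) = 0)
-124/156*63 + l = -124/156*63 + 0 = -124*1/156*63 + 0 = -31/39*63 + 0 = -651/13 + 0 = -651/13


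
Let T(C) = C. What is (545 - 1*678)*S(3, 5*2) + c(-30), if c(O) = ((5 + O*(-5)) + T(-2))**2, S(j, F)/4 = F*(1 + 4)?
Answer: -3191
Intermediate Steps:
S(j, F) = 20*F (S(j, F) = 4*(F*(1 + 4)) = 4*(F*5) = 4*(5*F) = 20*F)
c(O) = (3 - 5*O)**2 (c(O) = ((5 + O*(-5)) - 2)**2 = ((5 - 5*O) - 2)**2 = (3 - 5*O)**2)
(545 - 1*678)*S(3, 5*2) + c(-30) = (545 - 1*678)*(20*(5*2)) + (-3 + 5*(-30))**2 = (545 - 678)*(20*10) + (-3 - 150)**2 = -133*200 + (-153)**2 = -26600 + 23409 = -3191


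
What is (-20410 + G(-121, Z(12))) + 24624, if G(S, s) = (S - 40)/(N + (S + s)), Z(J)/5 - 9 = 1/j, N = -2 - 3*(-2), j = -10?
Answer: 611352/145 ≈ 4216.2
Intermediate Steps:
N = 4 (N = -2 + 6 = 4)
Z(J) = 89/2 (Z(J) = 45 + 5/(-10) = 45 + 5*(-⅒) = 45 - ½ = 89/2)
G(S, s) = (-40 + S)/(4 + S + s) (G(S, s) = (S - 40)/(4 + (S + s)) = (-40 + S)/(4 + S + s))
(-20410 + G(-121, Z(12))) + 24624 = (-20410 + (-40 - 121)/(4 - 121 + 89/2)) + 24624 = (-20410 - 161/(-145/2)) + 24624 = (-20410 - 2/145*(-161)) + 24624 = (-20410 + 322/145) + 24624 = -2959128/145 + 24624 = 611352/145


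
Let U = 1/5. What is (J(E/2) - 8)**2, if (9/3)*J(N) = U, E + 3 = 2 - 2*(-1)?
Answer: 14161/225 ≈ 62.938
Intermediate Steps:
E = 1 (E = -3 + (2 - 2*(-1)) = -3 + (2 + 2) = -3 + 4 = 1)
U = 1/5 ≈ 0.20000
J(N) = 1/15 (J(N) = (1/3)*(1/5) = 1/15)
(J(E/2) - 8)**2 = (1/15 - 8)**2 = (-119/15)**2 = 14161/225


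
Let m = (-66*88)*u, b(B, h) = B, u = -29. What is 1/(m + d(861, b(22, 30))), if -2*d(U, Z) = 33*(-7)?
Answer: 2/337095 ≈ 5.9330e-6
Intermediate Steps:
d(U, Z) = 231/2 (d(U, Z) = -33*(-7)/2 = -½*(-231) = 231/2)
m = 168432 (m = -66*88*(-29) = -5808*(-29) = 168432)
1/(m + d(861, b(22, 30))) = 1/(168432 + 231/2) = 1/(337095/2) = 2/337095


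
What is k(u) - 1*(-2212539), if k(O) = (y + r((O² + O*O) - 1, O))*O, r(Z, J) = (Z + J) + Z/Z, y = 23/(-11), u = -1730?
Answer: -113852474381/11 ≈ -1.0350e+10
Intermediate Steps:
y = -23/11 (y = 23*(-1/11) = -23/11 ≈ -2.0909)
r(Z, J) = 1 + J + Z (r(Z, J) = (J + Z) + 1 = 1 + J + Z)
k(O) = O*(-23/11 + O + 2*O²) (k(O) = (-23/11 + (1 + O + ((O² + O*O) - 1)))*O = (-23/11 + (1 + O + ((O² + O²) - 1)))*O = (-23/11 + (1 + O + (2*O² - 1)))*O = (-23/11 + (1 + O + (-1 + 2*O²)))*O = (-23/11 + (O + 2*O²))*O = (-23/11 + O + 2*O²)*O = O*(-23/11 + O + 2*O²))
k(u) - 1*(-2212539) = (1/11)*(-1730)*(-23 + 11*(-1730) + 22*(-1730)²) - 1*(-2212539) = (1/11)*(-1730)*(-23 - 19030 + 22*2992900) + 2212539 = (1/11)*(-1730)*(-23 - 19030 + 65843800) + 2212539 = (1/11)*(-1730)*65824747 + 2212539 = -113876812310/11 + 2212539 = -113852474381/11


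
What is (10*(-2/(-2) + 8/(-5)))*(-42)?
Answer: 252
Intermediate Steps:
(10*(-2/(-2) + 8/(-5)))*(-42) = (10*(-2*(-½) + 8*(-⅕)))*(-42) = (10*(1 - 8/5))*(-42) = (10*(-⅗))*(-42) = -6*(-42) = 252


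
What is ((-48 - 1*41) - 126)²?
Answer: 46225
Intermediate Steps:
((-48 - 1*41) - 126)² = ((-48 - 41) - 126)² = (-89 - 126)² = (-215)² = 46225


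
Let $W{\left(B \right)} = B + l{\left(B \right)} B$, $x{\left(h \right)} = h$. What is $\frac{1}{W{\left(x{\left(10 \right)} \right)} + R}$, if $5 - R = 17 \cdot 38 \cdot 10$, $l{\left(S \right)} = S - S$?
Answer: $- \frac{1}{6445} \approx -0.00015516$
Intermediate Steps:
$l{\left(S \right)} = 0$
$R = -6455$ ($R = 5 - 17 \cdot 38 \cdot 10 = 5 - 646 \cdot 10 = 5 - 6460 = -6455$)
$W{\left(B \right)} = B$ ($W{\left(B \right)} = B + 0 B = B + 0 = B$)
$\frac{1}{W{\left(x{\left(10 \right)} \right)} + R} = \frac{1}{10 - 6455} = \frac{1}{-6445} = - \frac{1}{6445}$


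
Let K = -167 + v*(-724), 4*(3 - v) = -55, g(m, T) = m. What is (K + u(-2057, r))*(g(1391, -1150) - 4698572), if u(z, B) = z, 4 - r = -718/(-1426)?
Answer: 67409244531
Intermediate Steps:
v = 67/4 (v = 3 - 1/4*(-55) = 3 + 55/4 = 67/4 ≈ 16.750)
K = -12294 (K = -167 + (67/4)*(-724) = -167 - 12127 = -12294)
r = 2493/713 (r = 4 - (-718)/(-1426) = 4 - (-718)*(-1)/1426 = 4 - 1*359/713 = 4 - 359/713 = 2493/713 ≈ 3.4965)
(K + u(-2057, r))*(g(1391, -1150) - 4698572) = (-12294 - 2057)*(1391 - 4698572) = -14351*(-4697181) = 67409244531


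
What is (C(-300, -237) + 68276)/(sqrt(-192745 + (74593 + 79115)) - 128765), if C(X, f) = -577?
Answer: -8717261735/16580464262 - 67699*I*sqrt(39037)/16580464262 ≈ -0.52575 - 0.00080672*I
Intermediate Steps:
(C(-300, -237) + 68276)/(sqrt(-192745 + (74593 + 79115)) - 128765) = (-577 + 68276)/(sqrt(-192745 + (74593 + 79115)) - 128765) = 67699/(sqrt(-192745 + 153708) - 128765) = 67699/(sqrt(-39037) - 128765) = 67699/(I*sqrt(39037) - 128765) = 67699/(-128765 + I*sqrt(39037))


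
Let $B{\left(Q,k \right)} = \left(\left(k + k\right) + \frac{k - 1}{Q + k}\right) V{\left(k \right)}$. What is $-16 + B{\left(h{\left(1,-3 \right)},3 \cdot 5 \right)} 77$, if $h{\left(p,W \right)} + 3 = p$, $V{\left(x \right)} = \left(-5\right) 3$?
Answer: $- \frac{466828}{13} \approx -35910.0$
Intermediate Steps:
$V{\left(x \right)} = -15$
$h{\left(p,W \right)} = -3 + p$
$B{\left(Q,k \right)} = - 30 k - \frac{15 \left(-1 + k\right)}{Q + k}$ ($B{\left(Q,k \right)} = \left(\left(k + k\right) + \frac{k - 1}{Q + k}\right) \left(-15\right) = \left(2 k + \frac{-1 + k}{Q + k}\right) \left(-15\right) = - 30 k - \frac{15 \left(-1 + k\right)}{Q + k}$)
$-16 + B{\left(h{\left(1,-3 \right)},3 \cdot 5 \right)} 77 = -16 + \frac{15 \left(1 - 3 \cdot 5 - 2 \left(3 \cdot 5\right)^{2} - 2 \left(-3 + 1\right) 3 \cdot 5\right)}{\left(-3 + 1\right) + 3 \cdot 5} \cdot 77 = -16 + \frac{15 \left(1 - 15 - 2 \cdot 15^{2} - \left(-4\right) 15\right)}{-2 + 15} \cdot 77 = -16 + \frac{15 \left(1 - 15 - 450 + 60\right)}{13} \cdot 77 = -16 + 15 \cdot \frac{1}{13} \left(1 - 15 - 450 + 60\right) 77 = -16 + 15 \cdot \frac{1}{13} \left(-404\right) 77 = -16 - \frac{466620}{13} = - \frac{466828}{13}$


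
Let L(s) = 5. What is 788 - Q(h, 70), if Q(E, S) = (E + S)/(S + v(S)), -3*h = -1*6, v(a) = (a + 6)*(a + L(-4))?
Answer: 2273344/2885 ≈ 787.99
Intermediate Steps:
v(a) = (5 + a)*(6 + a) (v(a) = (a + 6)*(a + 5) = (6 + a)*(5 + a) = (5 + a)*(6 + a))
h = 2 (h = -(-1)*6/3 = -⅓*(-6) = 2)
Q(E, S) = (E + S)/(30 + S² + 12*S) (Q(E, S) = (E + S)/(S + (30 + S² + 11*S)) = (E + S)/(30 + S² + 12*S))
788 - Q(h, 70) = 788 - (2 + 70)/(30 + 70² + 12*70) = 788 - 72/(30 + 4900 + 840) = 788 - 72/5770 = 788 - 1*36/2885 = 788 - 36/2885 = 2273344/2885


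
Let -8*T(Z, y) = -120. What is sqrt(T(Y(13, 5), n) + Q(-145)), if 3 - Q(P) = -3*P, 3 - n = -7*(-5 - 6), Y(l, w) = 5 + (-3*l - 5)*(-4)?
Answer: I*sqrt(417) ≈ 20.421*I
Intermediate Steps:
Y(l, w) = 25 + 12*l (Y(l, w) = 5 + (-5 - 3*l)*(-4) = 5 + (20 + 12*l) = 25 + 12*l)
n = -74 (n = 3 - (-7)*(-5 - 6) = 3 - (-7)*(-11) = 3 - 1*77 = 3 - 77 = -74)
T(Z, y) = 15 (T(Z, y) = -1/8*(-120) = 15)
Q(P) = 3 + 3*P (Q(P) = 3 - (-3)*P = 3 + 3*P)
sqrt(T(Y(13, 5), n) + Q(-145)) = sqrt(15 + (3 + 3*(-145))) = sqrt(15 + (3 - 435)) = sqrt(15 - 432) = sqrt(-417) = I*sqrt(417)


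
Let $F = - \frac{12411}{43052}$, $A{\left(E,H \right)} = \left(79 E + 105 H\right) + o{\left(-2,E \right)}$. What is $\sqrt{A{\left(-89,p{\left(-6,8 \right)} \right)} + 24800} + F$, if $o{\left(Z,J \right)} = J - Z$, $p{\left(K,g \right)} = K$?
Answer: $- \frac{12411}{43052} + 14 \sqrt{87} \approx 130.29$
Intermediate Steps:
$A{\left(E,H \right)} = 2 + 80 E + 105 H$ ($A{\left(E,H \right)} = \left(79 E + 105 H\right) + \left(E - -2\right) = \left(79 E + 105 H\right) + \left(E + 2\right) = \left(79 E + 105 H\right) + \left(2 + E\right) = 2 + 80 E + 105 H$)
$F = - \frac{12411}{43052}$ ($F = \left(-12411\right) \frac{1}{43052} = - \frac{12411}{43052} \approx -0.28828$)
$\sqrt{A{\left(-89,p{\left(-6,8 \right)} \right)} + 24800} + F = \sqrt{\left(2 + 80 \left(-89\right) + 105 \left(-6\right)\right) + 24800} - \frac{12411}{43052} = \sqrt{\left(2 - 7120 - 630\right) + 24800} - \frac{12411}{43052} = \sqrt{-7748 + 24800} - \frac{12411}{43052} = \sqrt{17052} - \frac{12411}{43052} = 14 \sqrt{87} - \frac{12411}{43052} = - \frac{12411}{43052} + 14 \sqrt{87}$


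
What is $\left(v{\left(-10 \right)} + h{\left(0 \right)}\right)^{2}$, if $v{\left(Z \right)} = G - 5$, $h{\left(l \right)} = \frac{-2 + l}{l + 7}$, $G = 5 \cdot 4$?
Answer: $\frac{10609}{49} \approx 216.51$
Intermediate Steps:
$G = 20$
$h{\left(l \right)} = \frac{-2 + l}{7 + l}$
$v{\left(Z \right)} = 15$ ($v{\left(Z \right)} = 20 - 5 = 15$)
$\left(v{\left(-10 \right)} + h{\left(0 \right)}\right)^{2} = \left(15 + \frac{-2 + 0}{7 + 0}\right)^{2} = \left(15 + \frac{1}{7} \left(-2\right)\right)^{2} = \left(15 - \frac{2}{7}\right)^{2} = \left(\frac{103}{7}\right)^{2} = \frac{10609}{49}$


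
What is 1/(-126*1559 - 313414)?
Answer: -1/509848 ≈ -1.9614e-6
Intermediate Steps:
1/(-126*1559 - 313414) = 1/(-196434 - 313414) = 1/(-509848) = -1/509848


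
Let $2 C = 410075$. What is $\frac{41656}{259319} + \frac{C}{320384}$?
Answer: $\frac{133032070733}{166163316992} \approx 0.80061$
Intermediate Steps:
$C = \frac{410075}{2}$ ($C = \frac{1}{2} \cdot 410075 = \frac{410075}{2} \approx 2.0504 \cdot 10^{5}$)
$\frac{41656}{259319} + \frac{C}{320384} = \frac{41656}{259319} + \frac{410075}{2 \cdot 320384} = 41656 \cdot \frac{1}{259319} + \frac{410075}{2} \cdot \frac{1}{320384} = \frac{41656}{259319} + \frac{410075}{640768} = \frac{133032070733}{166163316992}$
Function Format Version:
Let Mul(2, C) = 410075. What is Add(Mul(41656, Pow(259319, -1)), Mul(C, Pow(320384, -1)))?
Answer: Rational(133032070733, 166163316992) ≈ 0.80061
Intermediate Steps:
C = Rational(410075, 2) (C = Mul(Rational(1, 2), 410075) = Rational(410075, 2) ≈ 2.0504e+5)
Add(Mul(41656, Pow(259319, -1)), Mul(C, Pow(320384, -1))) = Add(Mul(41656, Pow(259319, -1)), Mul(Rational(410075, 2), Pow(320384, -1))) = Add(Mul(41656, Rational(1, 259319)), Mul(Rational(410075, 2), Rational(1, 320384))) = Add(Rational(41656, 259319), Rational(410075, 640768)) = Rational(133032070733, 166163316992)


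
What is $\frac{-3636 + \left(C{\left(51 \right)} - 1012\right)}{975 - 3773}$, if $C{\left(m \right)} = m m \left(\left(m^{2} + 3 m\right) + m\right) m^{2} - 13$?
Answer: $- \frac{9488192072}{1399} \approx -6.7821 \cdot 10^{6}$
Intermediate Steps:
$C{\left(m \right)} = -13 + m^{4} \left(m^{2} + 4 m\right)$ ($C{\left(m \right)} = m^{2} \left(m^{2} + 4 m\right) m^{2} - 13 = m^{4} \left(m^{2} + 4 m\right) - 13 = -13 + m^{4} \left(m^{2} + 4 m\right)$)
$\frac{-3636 + \left(C{\left(51 \right)} - 1012\right)}{975 - 3773} = \frac{-3636 + \left(\left(-13 + 51^{6} + 4 \cdot 51^{5}\right) - 1012\right)}{975 - 3773} = \frac{-3636 + \left(\left(-13 + 17596287801 + 4 \cdot 345025251\right) - 1012\right)}{-2798} = \left(-3636 + \left(\left(-13 + 17596287801 + 1380101004\right) - 1012\right)\right) \left(- \frac{1}{2798}\right) = \left(-3636 + \left(18976388792 - 1012\right)\right) \left(- \frac{1}{2798}\right) = \left(-3636 + 18976387780\right) \left(- \frac{1}{2798}\right) = 18976384144 \left(- \frac{1}{2798}\right) = - \frac{9488192072}{1399}$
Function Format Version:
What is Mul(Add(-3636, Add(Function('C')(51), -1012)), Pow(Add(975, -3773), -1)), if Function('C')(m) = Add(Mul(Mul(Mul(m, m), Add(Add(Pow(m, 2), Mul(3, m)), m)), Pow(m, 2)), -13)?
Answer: Rational(-9488192072, 1399) ≈ -6.7821e+6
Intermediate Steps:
Function('C')(m) = Add(-13, Mul(Pow(m, 4), Add(Pow(m, 2), Mul(4, m)))) (Function('C')(m) = Add(Mul(Mul(Pow(m, 2), Add(Pow(m, 2), Mul(4, m))), Pow(m, 2)), -13) = Add(Mul(Pow(m, 4), Add(Pow(m, 2), Mul(4, m))), -13) = Add(-13, Mul(Pow(m, 4), Add(Pow(m, 2), Mul(4, m)))))
Mul(Add(-3636, Add(Function('C')(51), -1012)), Pow(Add(975, -3773), -1)) = Mul(Add(-3636, Add(Add(-13, Pow(51, 6), Mul(4, Pow(51, 5))), -1012)), Pow(Add(975, -3773), -1)) = Mul(Add(-3636, Add(Add(-13, 17596287801, Mul(4, 345025251)), -1012)), Pow(-2798, -1)) = Mul(Add(-3636, Add(Add(-13, 17596287801, 1380101004), -1012)), Rational(-1, 2798)) = Mul(Add(-3636, Add(18976388792, -1012)), Rational(-1, 2798)) = Mul(Add(-3636, 18976387780), Rational(-1, 2798)) = Mul(18976384144, Rational(-1, 2798)) = Rational(-9488192072, 1399)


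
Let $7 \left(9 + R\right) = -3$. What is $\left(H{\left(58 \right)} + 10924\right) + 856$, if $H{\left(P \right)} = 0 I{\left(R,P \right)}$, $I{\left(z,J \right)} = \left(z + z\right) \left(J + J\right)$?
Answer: $11780$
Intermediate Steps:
$R = - \frac{66}{7}$ ($R = -9 + \frac{1}{7} \left(-3\right) = -9 - \frac{3}{7} = - \frac{66}{7} \approx -9.4286$)
$I{\left(z,J \right)} = 4 J z$ ($I{\left(z,J \right)} = 2 z 2 J = 4 J z$)
$H{\left(P \right)} = 0$ ($H{\left(P \right)} = 0 \cdot 4 P \left(- \frac{66}{7}\right) = 0 \left(- \frac{264 P}{7}\right) = 0$)
$\left(H{\left(58 \right)} + 10924\right) + 856 = \left(0 + 10924\right) + 856 = 10924 + 856 = 11780$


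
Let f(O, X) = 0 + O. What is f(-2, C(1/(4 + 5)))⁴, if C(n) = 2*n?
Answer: 16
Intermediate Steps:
f(O, X) = O
f(-2, C(1/(4 + 5)))⁴ = (-2)⁴ = 16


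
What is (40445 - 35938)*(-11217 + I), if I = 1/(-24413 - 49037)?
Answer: -3713266150057/73450 ≈ -5.0555e+7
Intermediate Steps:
I = -1/73450 (I = 1/(-73450) = -1/73450 ≈ -1.3615e-5)
(40445 - 35938)*(-11217 + I) = (40445 - 35938)*(-11217 - 1/73450) = 4507*(-823888651/73450) = -3713266150057/73450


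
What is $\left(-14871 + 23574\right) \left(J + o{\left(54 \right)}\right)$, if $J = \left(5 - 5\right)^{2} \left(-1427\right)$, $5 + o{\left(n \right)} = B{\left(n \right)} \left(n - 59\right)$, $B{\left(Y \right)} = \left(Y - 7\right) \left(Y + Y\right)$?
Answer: $-220925655$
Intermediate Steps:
$B{\left(Y \right)} = 2 Y \left(-7 + Y\right)$ ($B{\left(Y \right)} = \left(-7 + Y\right) 2 Y = 2 Y \left(-7 + Y\right)$)
$o{\left(n \right)} = -5 + 2 n \left(-59 + n\right) \left(-7 + n\right)$ ($o{\left(n \right)} = -5 + 2 n \left(-7 + n\right) \left(n - 59\right) = -5 + 2 n \left(-7 + n\right) \left(-59 + n\right) = -5 + 2 n \left(-59 + n\right) \left(-7 + n\right)$)
$J = 0$ ($J = 0^{2} \left(-1427\right) = 0 \left(-1427\right) = 0$)
$\left(-14871 + 23574\right) \left(J + o{\left(54 \right)}\right) = \left(-14871 + 23574\right) \left(0 + \left(-5 - 132 \cdot 54^{2} + 2 \cdot 54^{3} + 826 \cdot 54\right)\right) = 8703 \left(0 + \left(-5 - 384912 + 2 \cdot 157464 + 44604\right)\right) = 8703 \left(0 + \left(-5 - 384912 + 314928 + 44604\right)\right) = 8703 \left(0 - 25385\right) = 8703 \left(-25385\right) = -220925655$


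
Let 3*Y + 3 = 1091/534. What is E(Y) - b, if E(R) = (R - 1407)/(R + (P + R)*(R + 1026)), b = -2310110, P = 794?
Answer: 965263370844774160/417843034127 ≈ 2.3101e+6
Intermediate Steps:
Y = -511/1602 (Y = -1 + (1091/534)/3 = -1 + (1091*(1/534))/3 = -1 + (1/3)*(1091/534) = -1 + 1091/1602 = -511/1602 ≈ -0.31898)
E(R) = (-1407 + R)/(R + (794 + R)*(1026 + R)) (E(R) = (R - 1407)/(R + (794 + R)*(R + 1026)) = (-1407 + R)/(R + (794 + R)*(1026 + R)))
E(Y) - b = (-1407 - 511/1602)/(814644 + (-511/1602)**2 + 1821*(-511/1602)) - 1*(-2310110) = -2254525/1602/(814644 + 261121/2566404 - 310177/534) + 2310110 = -2254525/1602/(2089215170635/2566404) + 2310110 = (2566404/2089215170635)*(-2254525/1602) + 2310110 = -722349810/417843034127 + 2310110 = 965263370844774160/417843034127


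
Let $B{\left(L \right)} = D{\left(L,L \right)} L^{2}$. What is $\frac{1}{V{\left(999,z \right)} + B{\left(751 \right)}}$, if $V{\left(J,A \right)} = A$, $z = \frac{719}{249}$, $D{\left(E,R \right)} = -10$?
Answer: $- \frac{249}{1404361771} \approx -1.773 \cdot 10^{-7}$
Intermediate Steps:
$B{\left(L \right)} = - 10 L^{2}$
$z = \frac{719}{249}$ ($z = 719 \cdot \frac{1}{249} = \frac{719}{249} \approx 2.8876$)
$\frac{1}{V{\left(999,z \right)} + B{\left(751 \right)}} = \frac{1}{\frac{719}{249} - 10 \cdot 751^{2}} = \frac{1}{\frac{719}{249} - 5640010} = \frac{1}{- \frac{1404361771}{249}} = - \frac{249}{1404361771}$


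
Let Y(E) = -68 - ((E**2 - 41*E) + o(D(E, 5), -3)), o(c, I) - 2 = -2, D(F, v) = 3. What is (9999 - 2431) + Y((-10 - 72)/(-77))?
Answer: 44719650/5929 ≈ 7542.5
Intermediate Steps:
o(c, I) = 0 (o(c, I) = 2 - 2 = 0)
Y(E) = -68 - E**2 + 41*E (Y(E) = -68 - ((E**2 - 41*E) + 0) = -68 - (E**2 - 41*E) = -68 + (-E**2 + 41*E) = -68 - E**2 + 41*E)
(9999 - 2431) + Y((-10 - 72)/(-77)) = (9999 - 2431) + (-68 - ((-10 - 72)/(-77))**2 + 41*((-10 - 72)/(-77))) = 7568 + (-68 - (-82*(-1/77))**2 + 41*(-82*(-1/77))) = 7568 + (-68 - (82/77)**2 + 41*(82/77)) = 7568 + (-68 - 1*6724/5929 + 3362/77) = 7568 + (-68 - 6724/5929 + 3362/77) = 7568 - 151022/5929 = 44719650/5929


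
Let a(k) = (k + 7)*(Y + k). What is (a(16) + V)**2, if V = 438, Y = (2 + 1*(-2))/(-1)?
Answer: 649636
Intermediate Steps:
Y = 0 (Y = (2 - 2)*(-1) = 0*(-1) = 0)
a(k) = k*(7 + k) (a(k) = (k + 7)*(0 + k) = (7 + k)*k = k*(7 + k))
(a(16) + V)**2 = (16*(7 + 16) + 438)**2 = (16*23 + 438)**2 = (368 + 438)**2 = 806**2 = 649636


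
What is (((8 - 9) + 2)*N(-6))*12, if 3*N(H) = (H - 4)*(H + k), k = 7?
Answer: -40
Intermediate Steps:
N(H) = (-4 + H)*(7 + H)/3 (N(H) = ((H - 4)*(H + 7))/3 = ((-4 + H)*(7 + H))/3 = (-4 + H)*(7 + H)/3)
(((8 - 9) + 2)*N(-6))*12 = (((8 - 9) + 2)*(-28/3 - 6 + (⅓)*(-6)²))*12 = ((-1 + 2)*(-28/3 - 6 + (⅓)*36))*12 = (1*(-28/3 - 6 + 12))*12 = (1*(-10/3))*12 = -10/3*12 = -40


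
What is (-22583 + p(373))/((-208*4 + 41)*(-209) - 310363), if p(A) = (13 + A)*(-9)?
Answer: 26057/145044 ≈ 0.17965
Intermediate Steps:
p(A) = -117 - 9*A
(-22583 + p(373))/((-208*4 + 41)*(-209) - 310363) = (-22583 + (-117 - 9*373))/((-208*4 + 41)*(-209) - 310363) = (-22583 + (-117 - 3357))/((-832 + 41)*(-209) - 310363) = (-22583 - 3474)/(-791*(-209) - 310363) = -26057/(165319 - 310363) = -26057/(-145044) = -26057*(-1/145044) = 26057/145044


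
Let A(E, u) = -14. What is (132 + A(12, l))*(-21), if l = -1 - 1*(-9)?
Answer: -2478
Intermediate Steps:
l = 8 (l = -1 + 9 = 8)
(132 + A(12, l))*(-21) = (132 - 14)*(-21) = 118*(-21) = -2478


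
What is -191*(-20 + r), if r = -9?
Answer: 5539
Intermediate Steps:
-191*(-20 + r) = -191*(-20 - 9) = -191*(-29) = 5539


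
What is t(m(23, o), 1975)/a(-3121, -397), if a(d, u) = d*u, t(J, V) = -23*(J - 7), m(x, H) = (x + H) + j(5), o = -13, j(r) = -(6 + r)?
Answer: 184/1239037 ≈ 0.00014850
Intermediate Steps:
j(r) = -6 - r
m(x, H) = -11 + H + x (m(x, H) = (x + H) + (-6 - 1*5) = (H + x) + (-6 - 5) = (H + x) - 11 = -11 + H + x)
t(J, V) = 161 - 23*J (t(J, V) = -23*(-7 + J) = 161 - 23*J)
t(m(23, o), 1975)/a(-3121, -397) = (161 - 23*(-11 - 13 + 23))/((-3121*(-397))) = (161 - 23*(-1))/1239037 = (161 + 23)*(1/1239037) = 184*(1/1239037) = 184/1239037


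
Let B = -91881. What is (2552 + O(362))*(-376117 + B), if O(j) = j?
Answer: -1363746172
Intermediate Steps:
(2552 + O(362))*(-376117 + B) = (2552 + 362)*(-376117 - 91881) = 2914*(-467998) = -1363746172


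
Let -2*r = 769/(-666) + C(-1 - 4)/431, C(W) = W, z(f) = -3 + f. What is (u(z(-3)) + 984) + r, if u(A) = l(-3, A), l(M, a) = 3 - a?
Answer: 570408125/574092 ≈ 993.58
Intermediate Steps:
u(A) = 3 - A
r = 334769/574092 (r = -(769/(-666) + (-1 - 4)/431)/2 = -(769*(-1/666) - 5*1/431)/2 = -(-769/666 - 5/431)/2 = -½*(-334769/287046) = 334769/574092 ≈ 0.58313)
(u(z(-3)) + 984) + r = ((3 - (-3 - 3)) + 984) + 334769/574092 = ((3 - 1*(-6)) + 984) + 334769/574092 = ((3 + 6) + 984) + 334769/574092 = (9 + 984) + 334769/574092 = 993 + 334769/574092 = 570408125/574092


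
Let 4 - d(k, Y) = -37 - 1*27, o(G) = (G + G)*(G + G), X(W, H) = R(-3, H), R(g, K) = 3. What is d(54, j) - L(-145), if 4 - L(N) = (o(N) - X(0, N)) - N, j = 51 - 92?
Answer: 84306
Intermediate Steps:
j = -41
X(W, H) = 3
o(G) = 4*G² (o(G) = (2*G)*(2*G) = 4*G²)
d(k, Y) = 68 (d(k, Y) = 4 - (-37 - 1*27) = 4 - (-37 - 27) = 4 - 1*(-64) = 4 + 64 = 68)
L(N) = 7 + N - 4*N² (L(N) = 4 - ((4*N² - 1*3) - N) = 4 - ((4*N² - 3) - N) = 4 - ((-3 + 4*N²) - N) = 4 - (-3 - N + 4*N²) = 4 + (3 + N - 4*N²) = 7 + N - 4*N²)
d(54, j) - L(-145) = 68 - (7 - 145 - 4*(-145)²) = 68 - (7 - 145 - 4*21025) = 68 - (7 - 145 - 84100) = 68 - 1*(-84238) = 68 + 84238 = 84306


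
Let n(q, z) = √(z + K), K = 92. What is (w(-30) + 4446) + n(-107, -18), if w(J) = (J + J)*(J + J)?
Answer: 8046 + √74 ≈ 8054.6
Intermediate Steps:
n(q, z) = √(92 + z) (n(q, z) = √(z + 92) = √(92 + z))
w(J) = 4*J² (w(J) = (2*J)*(2*J) = 4*J²)
(w(-30) + 4446) + n(-107, -18) = (4*(-30)² + 4446) + √(92 - 18) = (4*900 + 4446) + √74 = (3600 + 4446) + √74 = 8046 + √74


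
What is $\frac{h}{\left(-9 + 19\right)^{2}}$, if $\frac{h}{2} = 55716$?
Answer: $\frac{27858}{25} \approx 1114.3$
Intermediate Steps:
$h = 111432$ ($h = 2 \cdot 55716 = 111432$)
$\frac{h}{\left(-9 + 19\right)^{2}} = \frac{111432}{\left(-9 + 19\right)^{2}} = \frac{111432}{10^{2}} = \frac{111432}{100} = 111432 \cdot \frac{1}{100} = \frac{27858}{25}$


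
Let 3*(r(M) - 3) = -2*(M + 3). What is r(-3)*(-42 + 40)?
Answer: -6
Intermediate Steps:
r(M) = 1 - 2*M/3 (r(M) = 3 + (-2*(M + 3))/3 = 3 + (-2*(3 + M))/3 = 3 + (-6 - 2*M)/3 = 3 + (-2 - 2*M/3) = 1 - 2*M/3)
r(-3)*(-42 + 40) = (1 - 2/3*(-3))*(-42 + 40) = (1 + 2)*(-2) = 3*(-2) = -6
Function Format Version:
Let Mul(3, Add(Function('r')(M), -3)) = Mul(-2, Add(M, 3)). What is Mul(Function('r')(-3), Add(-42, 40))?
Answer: -6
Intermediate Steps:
Function('r')(M) = Add(1, Mul(Rational(-2, 3), M)) (Function('r')(M) = Add(3, Mul(Rational(1, 3), Mul(-2, Add(M, 3)))) = Add(3, Mul(Rational(1, 3), Mul(-2, Add(3, M)))) = Add(3, Mul(Rational(1, 3), Add(-6, Mul(-2, M)))) = Add(3, Add(-2, Mul(Rational(-2, 3), M))) = Add(1, Mul(Rational(-2, 3), M)))
Mul(Function('r')(-3), Add(-42, 40)) = Mul(Add(1, Mul(Rational(-2, 3), -3)), Add(-42, 40)) = Mul(Add(1, 2), -2) = Mul(3, -2) = -6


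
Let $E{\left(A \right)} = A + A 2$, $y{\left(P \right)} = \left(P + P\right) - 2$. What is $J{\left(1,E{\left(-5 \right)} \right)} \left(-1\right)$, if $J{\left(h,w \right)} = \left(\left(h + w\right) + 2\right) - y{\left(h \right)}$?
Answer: $12$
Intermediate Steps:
$y{\left(P \right)} = -2 + 2 P$ ($y{\left(P \right)} = 2 P - 2 = -2 + 2 P$)
$E{\left(A \right)} = 3 A$ ($E{\left(A \right)} = A + 2 A = 3 A$)
$J{\left(h,w \right)} = 4 + w - h$ ($J{\left(h,w \right)} = \left(\left(h + w\right) + 2\right) - \left(-2 + 2 h\right) = \left(2 + h + w\right) - \left(-2 + 2 h\right) = 4 + w - h$)
$J{\left(1,E{\left(-5 \right)} \right)} \left(-1\right) = \left(4 + 3 \left(-5\right) - 1\right) \left(-1\right) = \left(4 - 15 - 1\right) \left(-1\right) = \left(-12\right) \left(-1\right) = 12$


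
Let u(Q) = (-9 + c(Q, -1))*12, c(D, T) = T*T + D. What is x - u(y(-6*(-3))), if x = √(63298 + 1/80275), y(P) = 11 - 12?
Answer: 108 + √96543692069/1235 ≈ 359.59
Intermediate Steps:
c(D, T) = D + T² (c(D, T) = T² + D = D + T²)
y(P) = -1
u(Q) = -96 + 12*Q (u(Q) = (-9 + (Q + (-1)²))*12 = (-9 + (Q + 1))*12 = (-9 + (1 + Q))*12 = (-8 + Q)*12 = -96 + 12*Q)
x = √96543692069/1235 (x = √(63298 + 1/80275) = √(5081246951/80275) = √96543692069/1235 ≈ 251.59)
x - u(y(-6*(-3))) = √96543692069/1235 - (-96 + 12*(-1)) = √96543692069/1235 - (-96 - 12) = √96543692069/1235 - 1*(-108) = √96543692069/1235 + 108 = 108 + √96543692069/1235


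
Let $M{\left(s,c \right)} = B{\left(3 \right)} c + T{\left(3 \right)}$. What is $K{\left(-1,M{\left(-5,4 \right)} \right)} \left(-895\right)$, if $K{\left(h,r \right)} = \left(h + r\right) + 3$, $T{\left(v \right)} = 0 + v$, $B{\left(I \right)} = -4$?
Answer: $9845$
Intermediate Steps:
$T{\left(v \right)} = v$
$M{\left(s,c \right)} = 3 - 4 c$ ($M{\left(s,c \right)} = - 4 c + 3 = 3 - 4 c$)
$K{\left(h,r \right)} = 3 + h + r$
$K{\left(-1,M{\left(-5,4 \right)} \right)} \left(-895\right) = \left(3 - 1 + \left(3 - 16\right)\right) \left(-895\right) = \left(3 - 1 - 13\right) \left(-895\right) = \left(-11\right) \left(-895\right) = 9845$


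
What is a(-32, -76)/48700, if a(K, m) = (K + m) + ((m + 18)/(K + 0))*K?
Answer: -83/24350 ≈ -0.0034086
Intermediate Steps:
a(K, m) = 18 + K + 2*m (a(K, m) = (K + m) + ((18 + m)/K)*K = (K + m) + (18 + m) = 18 + K + 2*m)
a(-32, -76)/48700 = (18 - 32 + 2*(-76))/48700 = (18 - 32 - 152)*(1/48700) = -166*1/48700 = -83/24350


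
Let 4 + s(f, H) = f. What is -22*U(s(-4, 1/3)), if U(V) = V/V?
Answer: -22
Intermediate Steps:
s(f, H) = -4 + f
U(V) = 1
-22*U(s(-4, 1/3)) = -22*1 = -22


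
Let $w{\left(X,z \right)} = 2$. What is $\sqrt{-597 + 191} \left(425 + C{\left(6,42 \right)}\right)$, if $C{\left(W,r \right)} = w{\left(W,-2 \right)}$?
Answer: $427 i \sqrt{406} \approx 8603.8 i$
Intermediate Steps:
$C{\left(W,r \right)} = 2$
$\sqrt{-597 + 191} \left(425 + C{\left(6,42 \right)}\right) = \sqrt{-597 + 191} \left(425 + 2\right) = \sqrt{-406} \cdot 427 = i \sqrt{406} \cdot 427 = 427 i \sqrt{406}$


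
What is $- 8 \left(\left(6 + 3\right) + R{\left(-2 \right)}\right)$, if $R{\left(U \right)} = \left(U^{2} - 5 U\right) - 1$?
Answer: $-176$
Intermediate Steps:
$R{\left(U \right)} = -1 + U^{2} - 5 U$
$- 8 \left(\left(6 + 3\right) + R{\left(-2 \right)}\right) = - 8 \left(\left(6 + 3\right) - \left(-9 - 4\right)\right) = - 8 \left(9 + \left(-1 + 4 + 10\right)\right) = - 8 \left(9 + 13\right) = \left(-8\right) 22 = -176$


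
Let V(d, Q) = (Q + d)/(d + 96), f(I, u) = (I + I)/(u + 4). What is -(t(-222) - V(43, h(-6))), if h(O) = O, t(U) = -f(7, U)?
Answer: 3060/15151 ≈ 0.20197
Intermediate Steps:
f(I, u) = 2*I/(4 + u) (f(I, u) = (2*I)/(4 + u) = 2*I/(4 + u))
t(U) = -14/(4 + U) (t(U) = -2*7/(4 + U) = -14/(4 + U))
V(d, Q) = (Q + d)/(96 + d)
-(t(-222) - V(43, h(-6))) = -(-14/(4 - 222) - (-6 + 43)/(96 + 43)) = -(-14/(-218) - 37/139) = -(-14*(-1/218) - 37/139) = -(7/109 - 1*37/139) = -(7/109 - 37/139) = -1*(-3060/15151) = 3060/15151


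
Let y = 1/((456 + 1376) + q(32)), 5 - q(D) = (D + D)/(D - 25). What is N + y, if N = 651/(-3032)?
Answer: -8308321/38794440 ≈ -0.21416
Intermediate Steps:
N = -651/3032 (N = 651*(-1/3032) = -651/3032 ≈ -0.21471)
q(D) = 5 - 2*D/(-25 + D) (q(D) = 5 - (D + D)/(D - 25) = 5 - 2*D/(-25 + D))
y = 7/12795 (y = 1/((456 + 1376) + (-125 + 3*32)/(-25 + 32)) = 1/(1832 + (-125 + 96)/7) = 1/(1832 + (1/7)*(-29)) = 1/(1832 - 29/7) = 1/(12795/7) = 7/12795 ≈ 0.00054709)
N + y = -651/3032 + 7/12795 = -8308321/38794440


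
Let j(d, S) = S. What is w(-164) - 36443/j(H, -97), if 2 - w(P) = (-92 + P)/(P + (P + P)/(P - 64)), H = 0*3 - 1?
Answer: 169031509/449401 ≈ 376.13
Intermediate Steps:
H = -1 (H = 0 - 1 = -1)
w(P) = 2 - (-92 + P)/(P + 2*P/(-64 + P)) (w(P) = 2 - (-92 + P)/(P + (P + P)/(P - 64)) = 2 - (-92 + P)/(P + (2*P)/(-64 + P)) = 2 - (-92 + P)/(P + 2*P/(-64 + P)))
w(-164) - 36443/j(H, -97) = (-5888 + (-164)² + 32*(-164))/((-164)*(-62 - 164)) - 36443/(-97) = -1/164*(-5888 + 26896 - 5248)/(-226) - 36443*(-1)/97 = -1/164*(-1/226)*15760 - 1*(-36443/97) = 1970/4633 + 36443/97 = 169031509/449401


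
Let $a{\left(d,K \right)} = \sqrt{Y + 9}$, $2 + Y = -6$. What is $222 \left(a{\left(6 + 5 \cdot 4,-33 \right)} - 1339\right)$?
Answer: $-297036$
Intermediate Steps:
$Y = -8$ ($Y = -2 - 6 = -8$)
$a{\left(d,K \right)} = 1$ ($a{\left(d,K \right)} = \sqrt{-8 + 9} = \sqrt{1} = 1$)
$222 \left(a{\left(6 + 5 \cdot 4,-33 \right)} - 1339\right) = 222 \left(1 - 1339\right) = 222 \left(-1338\right) = -297036$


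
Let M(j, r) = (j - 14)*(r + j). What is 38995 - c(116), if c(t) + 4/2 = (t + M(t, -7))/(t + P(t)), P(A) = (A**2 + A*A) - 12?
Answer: 526765859/13508 ≈ 38997.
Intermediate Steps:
M(j, r) = (-14 + j)*(j + r)
P(A) = -12 + 2*A**2 (P(A) = (A**2 + A**2) - 12 = 2*A**2 - 12 = -12 + 2*A**2)
c(t) = -2 + (98 + t**2 - 20*t)/(-12 + t + 2*t**2) (c(t) = -2 + (t + (t**2 - 14*t - 14*(-7) + t*(-7)))/(t + (-12 + 2*t**2)) = -2 + (t + (t**2 - 14*t + 98 - 7*t))/(-12 + t + 2*t**2) = -2 + (t + (98 + t**2 - 21*t))/(-12 + t + 2*t**2) = -2 + (98 + t**2 - 20*t)/(-12 + t + 2*t**2))
38995 - c(116) = 38995 - (122 - 22*116 - 3*116**2)/(-12 + 116 + 2*116**2) = 38995 - (122 - 2552 - 3*13456)/(-12 + 116 + 2*13456) = 38995 - (122 - 2552 - 40368)/(-12 + 116 + 26912) = 38995 - (-42798)/27016 = 38995 - 1*(-21399/13508) = 38995 + 21399/13508 = 526765859/13508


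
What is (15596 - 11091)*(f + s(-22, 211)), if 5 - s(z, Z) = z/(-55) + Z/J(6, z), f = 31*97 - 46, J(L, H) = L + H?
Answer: 214711003/16 ≈ 1.3419e+7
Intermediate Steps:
J(L, H) = H + L
f = 2961 (f = 3007 - 46 = 2961)
s(z, Z) = 5 + z/55 - Z/(6 + z) (s(z, Z) = 5 - (z/(-55) + Z/(z + 6)) = 5 - (z*(-1/55) + Z/(6 + z)) = 5 - (-z/55 + Z/(6 + z)) = 5 + (z/55 - Z/(6 + z)) = 5 + z/55 - Z/(6 + z))
(15596 - 11091)*(f + s(-22, 211)) = (15596 - 11091)*(2961 + (-1*211 + (6 - 22)*(275 - 22)/55)/(6 - 22)) = 4505*(2961 + (-211 + (1/55)*(-16)*253)/(-16)) = 4505*(2961 - (-211 - 368/5)/16) = 4505*(2961 - 1/16*(-1423/5)) = 4505*(2961 + 1423/80) = 4505*(238303/80) = 214711003/16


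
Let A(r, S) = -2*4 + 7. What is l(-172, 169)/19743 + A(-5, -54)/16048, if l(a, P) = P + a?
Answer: -22629/105611888 ≈ -0.00021427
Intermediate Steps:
A(r, S) = -1 (A(r, S) = -8 + 7 = -1)
l(-172, 169)/19743 + A(-5, -54)/16048 = (169 - 172)/19743 - 1/16048 = -3*1/19743 - 1*1/16048 = -1/6581 - 1/16048 = -22629/105611888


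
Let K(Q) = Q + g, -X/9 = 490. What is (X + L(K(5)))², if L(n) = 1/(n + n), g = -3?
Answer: 311134321/16 ≈ 1.9446e+7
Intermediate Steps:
X = -4410 (X = -9*490 = -4410)
K(Q) = -3 + Q (K(Q) = Q - 3 = -3 + Q)
L(n) = 1/(2*n)
(X + L(K(5)))² = (-4410 + 1/(2*(-3 + 5)))² = (-4410 + (½)/2)² = (-4410 + (½)*(½))² = (-4410 + ¼)² = (-17639/4)² = 311134321/16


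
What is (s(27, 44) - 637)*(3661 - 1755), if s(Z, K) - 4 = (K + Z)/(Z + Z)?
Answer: -32507783/27 ≈ -1.2040e+6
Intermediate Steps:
s(Z, K) = 4 + (K + Z)/(2*Z) (s(Z, K) = 4 + (K + Z)/(Z + Z) = 4 + (K + Z)/((2*Z)) = 4 + (K + Z)*(1/(2*Z)) = 4 + (K + Z)/(2*Z))
(s(27, 44) - 637)*(3661 - 1755) = ((½)*(44 + 9*27)/27 - 637)*(3661 - 1755) = ((½)*(1/27)*(44 + 243) - 637)*1906 = ((½)*(1/27)*287 - 637)*1906 = (287/54 - 637)*1906 = -34111/54*1906 = -32507783/27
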